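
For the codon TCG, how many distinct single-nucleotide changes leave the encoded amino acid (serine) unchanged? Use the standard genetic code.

Position 1: none → 0 synonymous.
Position 2: none → 0 synonymous.
Position 3: TCT, TCC, TCA → 3 synonymous.
Total: 0 + 0 + 3 = 3.

3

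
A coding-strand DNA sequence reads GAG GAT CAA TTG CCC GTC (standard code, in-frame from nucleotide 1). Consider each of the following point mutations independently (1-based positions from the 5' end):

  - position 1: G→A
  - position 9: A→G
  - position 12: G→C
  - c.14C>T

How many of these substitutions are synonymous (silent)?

1

Codon 1: GAG (Glu) → AAG (Lys) — missense.
Codon 3: CAA (Gln) → CAG (Gln) — synonymous.
Codon 4: TTG (Leu) → TTC (Phe) — missense.
Codon 5: CCC (Pro) → CTC (Leu) — missense.
Synonymous: 1 of 4.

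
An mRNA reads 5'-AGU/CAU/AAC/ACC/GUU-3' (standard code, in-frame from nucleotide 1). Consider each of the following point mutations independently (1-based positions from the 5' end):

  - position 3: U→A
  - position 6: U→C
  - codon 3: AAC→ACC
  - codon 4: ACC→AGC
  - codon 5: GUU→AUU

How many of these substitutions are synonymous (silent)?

Codon 1: AGU (Ser) → AGA (Arg) — missense.
Codon 2: CAU (His) → CAC (His) — synonymous.
Codon 3: AAC (Asn) → ACC (Thr) — missense.
Codon 4: ACC (Thr) → AGC (Ser) — missense.
Codon 5: GUU (Val) → AUU (Ile) — missense.
Synonymous: 1 of 5.

1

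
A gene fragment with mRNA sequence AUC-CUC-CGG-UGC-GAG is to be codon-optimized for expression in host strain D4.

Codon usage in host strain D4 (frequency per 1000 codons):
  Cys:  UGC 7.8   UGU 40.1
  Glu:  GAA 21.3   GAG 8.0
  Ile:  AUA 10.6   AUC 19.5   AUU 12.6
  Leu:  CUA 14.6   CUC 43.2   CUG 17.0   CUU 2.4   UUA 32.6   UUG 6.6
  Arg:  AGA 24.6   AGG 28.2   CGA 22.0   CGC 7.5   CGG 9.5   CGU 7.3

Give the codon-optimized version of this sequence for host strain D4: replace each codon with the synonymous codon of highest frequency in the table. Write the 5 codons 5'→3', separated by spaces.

Codon 1 (Ile): best is AUC at 19.5.
Codon 2 (Leu): best is CUC at 43.2.
Codon 3 (Arg): best is AGG at 28.2.
Codon 4 (Cys): best is UGU at 40.1.
Codon 5 (Glu): best is GAA at 21.3.

AUC CUC AGG UGU GAA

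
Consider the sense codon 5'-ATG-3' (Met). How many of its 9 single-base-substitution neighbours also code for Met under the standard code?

0

Position 1: none → 0 synonymous.
Position 2: none → 0 synonymous.
Position 3: none → 0 synonymous.
Total: 0 + 0 + 0 = 0.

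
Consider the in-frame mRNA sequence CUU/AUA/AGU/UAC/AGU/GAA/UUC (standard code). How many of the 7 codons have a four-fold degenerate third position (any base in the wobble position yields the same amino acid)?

1

Codon 1 CUU (Leu): third position 4-fold.
Codon 2 AUA (Ile): third position 3-fold.
Codon 3 AGU (Ser): third position 2-fold.
Codon 4 UAC (Tyr): third position 2-fold.
Codon 5 AGU (Ser): third position 2-fold.
Codon 6 GAA (Glu): third position 2-fold.
Codon 7 UUC (Phe): third position 2-fold.
Four-fold degenerate third positions: 1.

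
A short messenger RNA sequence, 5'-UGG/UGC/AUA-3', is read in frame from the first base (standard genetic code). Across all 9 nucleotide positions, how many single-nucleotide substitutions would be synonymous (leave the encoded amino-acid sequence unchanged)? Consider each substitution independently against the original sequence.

Codon 1 (UGG, Trp): 0 synonymous substitutions.
Codon 2 (UGC, Cys): 1 synonymous substitution.
Codon 3 (AUA, Ile): 2 synonymous substitutions.
Total: 0 + 1 + 2 = 3.

3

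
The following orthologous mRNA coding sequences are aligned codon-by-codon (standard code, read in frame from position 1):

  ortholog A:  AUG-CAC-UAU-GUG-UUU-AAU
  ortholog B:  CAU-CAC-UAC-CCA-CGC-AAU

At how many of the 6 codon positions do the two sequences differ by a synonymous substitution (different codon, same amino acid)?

1

Codon 1: AUG Met / CAU His — nonsynonymous.
Codon 2: CAC His / CAC His — identical.
Codon 3: UAU Tyr / UAC Tyr — synonymous.
Codon 4: GUG Val / CCA Pro — nonsynonymous.
Codon 5: UUU Phe / CGC Arg — nonsynonymous.
Codon 6: AAU Asn / AAU Asn — identical.
Synonymous differences: 1.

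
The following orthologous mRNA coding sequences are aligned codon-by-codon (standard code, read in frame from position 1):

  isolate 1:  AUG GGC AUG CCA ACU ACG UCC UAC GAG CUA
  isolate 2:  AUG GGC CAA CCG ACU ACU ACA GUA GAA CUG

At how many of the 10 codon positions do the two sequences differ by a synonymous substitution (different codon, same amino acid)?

4

Codon 1: AUG Met / AUG Met — identical.
Codon 2: GGC Gly / GGC Gly — identical.
Codon 3: AUG Met / CAA Gln — nonsynonymous.
Codon 4: CCA Pro / CCG Pro — synonymous.
Codon 5: ACU Thr / ACU Thr — identical.
Codon 6: ACG Thr / ACU Thr — synonymous.
Codon 7: UCC Ser / ACA Thr — nonsynonymous.
Codon 8: UAC Tyr / GUA Val — nonsynonymous.
Codon 9: GAG Glu / GAA Glu — synonymous.
Codon 10: CUA Leu / CUG Leu — synonymous.
Synonymous differences: 4.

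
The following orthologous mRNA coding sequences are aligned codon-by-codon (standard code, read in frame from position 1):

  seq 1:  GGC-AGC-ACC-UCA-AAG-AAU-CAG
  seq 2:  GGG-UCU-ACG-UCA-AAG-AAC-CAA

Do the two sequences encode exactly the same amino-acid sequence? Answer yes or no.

yes

Codon 1: GGC Gly / GGG Gly — synonymous.
Codon 2: AGC Ser / UCU Ser — synonymous.
Codon 3: ACC Thr / ACG Thr — synonymous.
Codon 4: UCA Ser / UCA Ser — identical.
Codon 5: AAG Lys / AAG Lys — identical.
Codon 6: AAU Asn / AAC Asn — synonymous.
Codon 7: CAG Gln / CAA Gln — synonymous.
Nonsynonymous differences: 0 → same protein.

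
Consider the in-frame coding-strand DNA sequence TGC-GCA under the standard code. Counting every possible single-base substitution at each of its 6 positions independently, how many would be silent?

Codon 1 (TGC, Cys): 1 synonymous substitution.
Codon 2 (GCA, Ala): 3 synonymous substitutions.
Total: 1 + 3 = 4.

4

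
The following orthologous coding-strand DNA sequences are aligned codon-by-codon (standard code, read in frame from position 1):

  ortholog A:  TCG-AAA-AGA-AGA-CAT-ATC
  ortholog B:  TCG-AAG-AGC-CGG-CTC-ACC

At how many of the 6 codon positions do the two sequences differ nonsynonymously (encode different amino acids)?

3

Codon 1: TCG Ser / TCG Ser — identical.
Codon 2: AAA Lys / AAG Lys — synonymous.
Codon 3: AGA Arg / AGC Ser — nonsynonymous.
Codon 4: AGA Arg / CGG Arg — synonymous.
Codon 5: CAT His / CTC Leu — nonsynonymous.
Codon 6: ATC Ile / ACC Thr — nonsynonymous.
Nonsynonymous differences: 3.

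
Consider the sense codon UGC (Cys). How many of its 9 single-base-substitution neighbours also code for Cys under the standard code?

1

Position 1: none → 0 synonymous.
Position 2: none → 0 synonymous.
Position 3: UGU → 1 synonymous.
Total: 0 + 0 + 1 = 1.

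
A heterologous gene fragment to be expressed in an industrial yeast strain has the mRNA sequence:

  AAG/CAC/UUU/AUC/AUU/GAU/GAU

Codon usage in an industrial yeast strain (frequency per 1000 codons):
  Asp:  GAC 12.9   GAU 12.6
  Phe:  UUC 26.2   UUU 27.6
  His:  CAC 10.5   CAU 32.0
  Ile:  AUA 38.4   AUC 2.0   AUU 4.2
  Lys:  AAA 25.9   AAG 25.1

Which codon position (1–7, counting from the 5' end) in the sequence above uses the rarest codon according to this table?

4

Codon 1 AAG (Lys): 25.1 per 1000.
Codon 2 CAC (His): 10.5 per 1000.
Codon 3 UUU (Phe): 27.6 per 1000.
Codon 4 AUC (Ile): 2.0 per 1000.
Codon 5 AUU (Ile): 4.2 per 1000.
Codon 6 GAU (Asp): 12.6 per 1000.
Codon 7 GAU (Asp): 12.6 per 1000.
Lowest frequency is 2.0 at codon 4.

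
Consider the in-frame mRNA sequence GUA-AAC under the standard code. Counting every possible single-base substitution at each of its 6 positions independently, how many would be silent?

Codon 1 (GUA, Val): 3 synonymous substitutions.
Codon 2 (AAC, Asn): 1 synonymous substitution.
Total: 3 + 1 = 4.

4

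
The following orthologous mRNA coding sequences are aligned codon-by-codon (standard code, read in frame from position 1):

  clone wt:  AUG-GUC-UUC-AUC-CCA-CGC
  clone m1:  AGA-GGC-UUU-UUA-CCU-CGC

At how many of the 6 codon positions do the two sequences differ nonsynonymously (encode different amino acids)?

3

Codon 1: AUG Met / AGA Arg — nonsynonymous.
Codon 2: GUC Val / GGC Gly — nonsynonymous.
Codon 3: UUC Phe / UUU Phe — synonymous.
Codon 4: AUC Ile / UUA Leu — nonsynonymous.
Codon 5: CCA Pro / CCU Pro — synonymous.
Codon 6: CGC Arg / CGC Arg — identical.
Nonsynonymous differences: 3.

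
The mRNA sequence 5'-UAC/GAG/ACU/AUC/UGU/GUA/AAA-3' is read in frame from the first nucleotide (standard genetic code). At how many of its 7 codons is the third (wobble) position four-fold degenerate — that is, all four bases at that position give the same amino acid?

2

Codon 1 UAC (Tyr): third position 2-fold.
Codon 2 GAG (Glu): third position 2-fold.
Codon 3 ACU (Thr): third position 4-fold.
Codon 4 AUC (Ile): third position 3-fold.
Codon 5 UGU (Cys): third position 2-fold.
Codon 6 GUA (Val): third position 4-fold.
Codon 7 AAA (Lys): third position 2-fold.
Four-fold degenerate third positions: 2.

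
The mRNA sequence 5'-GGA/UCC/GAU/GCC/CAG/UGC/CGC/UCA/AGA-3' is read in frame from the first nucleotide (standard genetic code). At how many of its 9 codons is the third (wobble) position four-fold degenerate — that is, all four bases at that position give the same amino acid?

Codon 1 GGA (Gly): third position 4-fold.
Codon 2 UCC (Ser): third position 4-fold.
Codon 3 GAU (Asp): third position 2-fold.
Codon 4 GCC (Ala): third position 4-fold.
Codon 5 CAG (Gln): third position 2-fold.
Codon 6 UGC (Cys): third position 2-fold.
Codon 7 CGC (Arg): third position 4-fold.
Codon 8 UCA (Ser): third position 4-fold.
Codon 9 AGA (Arg): third position 2-fold.
Four-fold degenerate third positions: 5.

5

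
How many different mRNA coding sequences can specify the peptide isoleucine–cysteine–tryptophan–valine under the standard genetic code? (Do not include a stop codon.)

Ile: 3 codons.
Cys: 2 codons.
Trp: 1 codon.
Val: 4 codons.
3 × 2 × 1 × 4 = 24.

24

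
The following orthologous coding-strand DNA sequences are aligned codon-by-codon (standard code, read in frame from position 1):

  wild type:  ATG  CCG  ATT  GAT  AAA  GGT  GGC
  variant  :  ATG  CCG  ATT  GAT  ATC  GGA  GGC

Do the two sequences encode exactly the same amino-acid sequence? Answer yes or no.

Codon 1: ATG Met / ATG Met — identical.
Codon 2: CCG Pro / CCG Pro — identical.
Codon 3: ATT Ile / ATT Ile — identical.
Codon 4: GAT Asp / GAT Asp — identical.
Codon 5: AAA Lys / ATC Ile — nonsynonymous.
Codon 6: GGT Gly / GGA Gly — synonymous.
Codon 7: GGC Gly / GGC Gly — identical.
Nonsynonymous differences: 1 → different protein.

no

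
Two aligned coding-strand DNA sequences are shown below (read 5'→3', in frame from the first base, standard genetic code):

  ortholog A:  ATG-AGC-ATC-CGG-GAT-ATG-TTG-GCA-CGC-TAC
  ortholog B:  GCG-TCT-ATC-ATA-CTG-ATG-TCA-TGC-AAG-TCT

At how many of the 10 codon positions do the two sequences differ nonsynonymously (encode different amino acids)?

7

Codon 1: ATG Met / GCG Ala — nonsynonymous.
Codon 2: AGC Ser / TCT Ser — synonymous.
Codon 3: ATC Ile / ATC Ile — identical.
Codon 4: CGG Arg / ATA Ile — nonsynonymous.
Codon 5: GAT Asp / CTG Leu — nonsynonymous.
Codon 6: ATG Met / ATG Met — identical.
Codon 7: TTG Leu / TCA Ser — nonsynonymous.
Codon 8: GCA Ala / TGC Cys — nonsynonymous.
Codon 9: CGC Arg / AAG Lys — nonsynonymous.
Codon 10: TAC Tyr / TCT Ser — nonsynonymous.
Nonsynonymous differences: 7.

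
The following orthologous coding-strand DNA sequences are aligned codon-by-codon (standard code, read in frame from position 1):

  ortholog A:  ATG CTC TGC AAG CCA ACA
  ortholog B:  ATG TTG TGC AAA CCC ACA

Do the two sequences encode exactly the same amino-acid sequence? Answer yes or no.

Codon 1: ATG Met / ATG Met — identical.
Codon 2: CTC Leu / TTG Leu — synonymous.
Codon 3: TGC Cys / TGC Cys — identical.
Codon 4: AAG Lys / AAA Lys — synonymous.
Codon 5: CCA Pro / CCC Pro — synonymous.
Codon 6: ACA Thr / ACA Thr — identical.
Nonsynonymous differences: 0 → same protein.

yes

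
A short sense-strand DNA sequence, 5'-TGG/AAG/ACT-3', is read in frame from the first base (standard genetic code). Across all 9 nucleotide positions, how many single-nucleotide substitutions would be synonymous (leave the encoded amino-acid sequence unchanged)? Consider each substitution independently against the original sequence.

4

Codon 1 (TGG, Trp): 0 synonymous substitutions.
Codon 2 (AAG, Lys): 1 synonymous substitution.
Codon 3 (ACT, Thr): 3 synonymous substitutions.
Total: 0 + 1 + 3 = 4.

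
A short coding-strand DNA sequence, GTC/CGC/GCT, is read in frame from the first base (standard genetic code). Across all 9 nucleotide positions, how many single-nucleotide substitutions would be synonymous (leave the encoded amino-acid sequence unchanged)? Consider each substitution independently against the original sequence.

9

Codon 1 (GTC, Val): 3 synonymous substitutions.
Codon 2 (CGC, Arg): 3 synonymous substitutions.
Codon 3 (GCT, Ala): 3 synonymous substitutions.
Total: 3 + 3 + 3 = 9.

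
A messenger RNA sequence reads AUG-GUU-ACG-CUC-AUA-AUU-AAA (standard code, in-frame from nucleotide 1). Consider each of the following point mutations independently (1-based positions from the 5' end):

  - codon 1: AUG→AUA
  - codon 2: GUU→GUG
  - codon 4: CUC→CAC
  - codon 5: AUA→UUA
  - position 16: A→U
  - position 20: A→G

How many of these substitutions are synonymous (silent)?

Codon 1: AUG (Met) → AUA (Ile) — missense.
Codon 2: GUU (Val) → GUG (Val) — synonymous.
Codon 4: CUC (Leu) → CAC (His) — missense.
Codon 5: AUA (Ile) → UUA (Leu) — missense.
Codon 6: AUU (Ile) → UUU (Phe) — missense.
Codon 7: AAA (Lys) → AGA (Arg) — missense.
Synonymous: 1 of 6.

1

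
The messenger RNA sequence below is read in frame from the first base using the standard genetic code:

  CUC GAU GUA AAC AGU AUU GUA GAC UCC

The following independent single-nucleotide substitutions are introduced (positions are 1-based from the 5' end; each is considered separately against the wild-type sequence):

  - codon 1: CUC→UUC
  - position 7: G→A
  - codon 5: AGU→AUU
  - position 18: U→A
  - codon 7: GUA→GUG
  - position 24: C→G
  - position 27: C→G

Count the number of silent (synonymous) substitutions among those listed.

Codon 1: CUC (Leu) → UUC (Phe) — missense.
Codon 3: GUA (Val) → AUA (Ile) — missense.
Codon 5: AGU (Ser) → AUU (Ile) — missense.
Codon 6: AUU (Ile) → AUA (Ile) — synonymous.
Codon 7: GUA (Val) → GUG (Val) — synonymous.
Codon 8: GAC (Asp) → GAG (Glu) — missense.
Codon 9: UCC (Ser) → UCG (Ser) — synonymous.
Synonymous: 3 of 7.

3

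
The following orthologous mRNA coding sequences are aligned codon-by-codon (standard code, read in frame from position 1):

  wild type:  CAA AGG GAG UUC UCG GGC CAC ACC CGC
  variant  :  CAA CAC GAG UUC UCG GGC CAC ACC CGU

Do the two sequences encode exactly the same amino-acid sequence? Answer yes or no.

Codon 1: CAA Gln / CAA Gln — identical.
Codon 2: AGG Arg / CAC His — nonsynonymous.
Codon 3: GAG Glu / GAG Glu — identical.
Codon 4: UUC Phe / UUC Phe — identical.
Codon 5: UCG Ser / UCG Ser — identical.
Codon 6: GGC Gly / GGC Gly — identical.
Codon 7: CAC His / CAC His — identical.
Codon 8: ACC Thr / ACC Thr — identical.
Codon 9: CGC Arg / CGU Arg — synonymous.
Nonsynonymous differences: 1 → different protein.

no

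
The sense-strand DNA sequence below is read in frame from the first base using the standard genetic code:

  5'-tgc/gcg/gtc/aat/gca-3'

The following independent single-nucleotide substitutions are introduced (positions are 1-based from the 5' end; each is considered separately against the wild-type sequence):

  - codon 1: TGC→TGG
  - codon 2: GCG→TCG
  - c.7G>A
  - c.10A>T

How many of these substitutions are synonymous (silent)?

0

Codon 1: TGC (Cys) → TGG (Trp) — missense.
Codon 2: GCG (Ala) → TCG (Ser) — missense.
Codon 3: GTC (Val) → ATC (Ile) — missense.
Codon 4: AAT (Asn) → TAT (Tyr) — missense.
Synonymous: 0 of 4.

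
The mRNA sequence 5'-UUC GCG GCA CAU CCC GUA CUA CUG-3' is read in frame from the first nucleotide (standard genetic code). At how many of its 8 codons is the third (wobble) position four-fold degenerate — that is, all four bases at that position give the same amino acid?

6

Codon 1 UUC (Phe): third position 2-fold.
Codon 2 GCG (Ala): third position 4-fold.
Codon 3 GCA (Ala): third position 4-fold.
Codon 4 CAU (His): third position 2-fold.
Codon 5 CCC (Pro): third position 4-fold.
Codon 6 GUA (Val): third position 4-fold.
Codon 7 CUA (Leu): third position 4-fold.
Codon 8 CUG (Leu): third position 4-fold.
Four-fold degenerate third positions: 6.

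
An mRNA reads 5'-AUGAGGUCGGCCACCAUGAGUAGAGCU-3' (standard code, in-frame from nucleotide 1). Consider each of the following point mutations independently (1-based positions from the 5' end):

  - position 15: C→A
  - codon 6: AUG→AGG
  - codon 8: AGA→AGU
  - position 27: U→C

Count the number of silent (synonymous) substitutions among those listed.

Codon 5: ACC (Thr) → ACA (Thr) — synonymous.
Codon 6: AUG (Met) → AGG (Arg) — missense.
Codon 8: AGA (Arg) → AGU (Ser) — missense.
Codon 9: GCU (Ala) → GCC (Ala) — synonymous.
Synonymous: 2 of 4.

2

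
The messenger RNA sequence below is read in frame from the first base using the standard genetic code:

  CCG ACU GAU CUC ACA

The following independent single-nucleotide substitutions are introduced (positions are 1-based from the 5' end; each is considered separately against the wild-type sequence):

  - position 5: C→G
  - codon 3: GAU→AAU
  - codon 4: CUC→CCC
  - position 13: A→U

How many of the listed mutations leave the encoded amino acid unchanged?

0

Codon 2: ACU (Thr) → AGU (Ser) — missense.
Codon 3: GAU (Asp) → AAU (Asn) — missense.
Codon 4: CUC (Leu) → CCC (Pro) — missense.
Codon 5: ACA (Thr) → UCA (Ser) — missense.
Synonymous: 0 of 4.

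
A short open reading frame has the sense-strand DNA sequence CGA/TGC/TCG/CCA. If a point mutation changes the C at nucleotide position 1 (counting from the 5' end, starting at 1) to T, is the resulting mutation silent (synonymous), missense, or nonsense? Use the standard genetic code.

nonsense

Position 1 falls in codon 1: CGA → Arg.
After the substitution the codon is TGA → Stop.
The new codon is a stop codon, so this is a nonsense mutation.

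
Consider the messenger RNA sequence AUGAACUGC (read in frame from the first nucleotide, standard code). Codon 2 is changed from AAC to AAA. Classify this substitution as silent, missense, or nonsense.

missense

Position 6 falls in codon 2: AAC → Asn.
After the substitution the codon is AAA → Lys.
Asn ≠ Lys, so this is a missense mutation.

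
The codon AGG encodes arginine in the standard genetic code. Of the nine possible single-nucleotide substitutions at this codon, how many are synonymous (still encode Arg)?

2

Position 1: CGG → 1 synonymous.
Position 2: none → 0 synonymous.
Position 3: AGA → 1 synonymous.
Total: 1 + 0 + 1 = 2.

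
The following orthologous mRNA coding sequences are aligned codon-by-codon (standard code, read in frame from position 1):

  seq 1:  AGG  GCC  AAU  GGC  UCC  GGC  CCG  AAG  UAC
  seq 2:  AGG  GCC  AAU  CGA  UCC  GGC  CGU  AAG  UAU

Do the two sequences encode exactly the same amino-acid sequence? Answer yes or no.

Codon 1: AGG Arg / AGG Arg — identical.
Codon 2: GCC Ala / GCC Ala — identical.
Codon 3: AAU Asn / AAU Asn — identical.
Codon 4: GGC Gly / CGA Arg — nonsynonymous.
Codon 5: UCC Ser / UCC Ser — identical.
Codon 6: GGC Gly / GGC Gly — identical.
Codon 7: CCG Pro / CGU Arg — nonsynonymous.
Codon 8: AAG Lys / AAG Lys — identical.
Codon 9: UAC Tyr / UAU Tyr — synonymous.
Nonsynonymous differences: 2 → different protein.

no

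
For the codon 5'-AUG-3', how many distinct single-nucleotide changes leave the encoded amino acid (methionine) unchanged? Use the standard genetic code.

0

Position 1: none → 0 synonymous.
Position 2: none → 0 synonymous.
Position 3: none → 0 synonymous.
Total: 0 + 0 + 0 = 0.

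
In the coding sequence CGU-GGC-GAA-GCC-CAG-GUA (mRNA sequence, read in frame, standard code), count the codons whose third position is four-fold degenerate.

Codon 1 CGU (Arg): third position 4-fold.
Codon 2 GGC (Gly): third position 4-fold.
Codon 3 GAA (Glu): third position 2-fold.
Codon 4 GCC (Ala): third position 4-fold.
Codon 5 CAG (Gln): third position 2-fold.
Codon 6 GUA (Val): third position 4-fold.
Four-fold degenerate third positions: 4.

4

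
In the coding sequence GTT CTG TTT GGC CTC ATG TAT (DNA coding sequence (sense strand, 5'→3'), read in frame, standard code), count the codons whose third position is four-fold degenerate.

Codon 1 GTT (Val): third position 4-fold.
Codon 2 CTG (Leu): third position 4-fold.
Codon 3 TTT (Phe): third position 2-fold.
Codon 4 GGC (Gly): third position 4-fold.
Codon 5 CTC (Leu): third position 4-fold.
Codon 6 ATG (Met): third position 1-fold.
Codon 7 TAT (Tyr): third position 2-fold.
Four-fold degenerate third positions: 4.

4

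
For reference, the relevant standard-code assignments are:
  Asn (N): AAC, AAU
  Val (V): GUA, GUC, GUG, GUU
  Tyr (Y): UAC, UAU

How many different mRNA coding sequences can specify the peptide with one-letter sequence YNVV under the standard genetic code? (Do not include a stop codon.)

Tyr: 2 codons.
Asn: 2 codons.
Val: 4 codons.
Val: 4 codons.
2 × 2 × 4 × 4 = 64.

64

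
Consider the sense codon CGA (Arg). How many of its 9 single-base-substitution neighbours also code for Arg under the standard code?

Position 1: AGA → 1 synonymous.
Position 2: none → 0 synonymous.
Position 3: CGU, CGC, CGG → 3 synonymous.
Total: 1 + 0 + 3 = 4.

4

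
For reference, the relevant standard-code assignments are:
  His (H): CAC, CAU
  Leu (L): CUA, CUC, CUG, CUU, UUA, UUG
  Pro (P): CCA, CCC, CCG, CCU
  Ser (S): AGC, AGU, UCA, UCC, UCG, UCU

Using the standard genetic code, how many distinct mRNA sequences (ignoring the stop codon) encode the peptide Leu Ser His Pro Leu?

Leu: 6 codons.
Ser: 6 codons.
His: 2 codons.
Pro: 4 codons.
Leu: 6 codons.
6 × 6 × 2 × 4 × 6 = 1728.

1728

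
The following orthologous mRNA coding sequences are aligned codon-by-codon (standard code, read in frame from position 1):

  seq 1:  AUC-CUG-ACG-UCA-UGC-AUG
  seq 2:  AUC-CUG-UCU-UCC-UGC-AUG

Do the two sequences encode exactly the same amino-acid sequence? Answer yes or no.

no

Codon 1: AUC Ile / AUC Ile — identical.
Codon 2: CUG Leu / CUG Leu — identical.
Codon 3: ACG Thr / UCU Ser — nonsynonymous.
Codon 4: UCA Ser / UCC Ser — synonymous.
Codon 5: UGC Cys / UGC Cys — identical.
Codon 6: AUG Met / AUG Met — identical.
Nonsynonymous differences: 1 → different protein.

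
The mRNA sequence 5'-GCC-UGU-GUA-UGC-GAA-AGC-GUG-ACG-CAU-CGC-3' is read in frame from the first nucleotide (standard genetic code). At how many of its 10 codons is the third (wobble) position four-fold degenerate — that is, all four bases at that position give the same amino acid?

5

Codon 1 GCC (Ala): third position 4-fold.
Codon 2 UGU (Cys): third position 2-fold.
Codon 3 GUA (Val): third position 4-fold.
Codon 4 UGC (Cys): third position 2-fold.
Codon 5 GAA (Glu): third position 2-fold.
Codon 6 AGC (Ser): third position 2-fold.
Codon 7 GUG (Val): third position 4-fold.
Codon 8 ACG (Thr): third position 4-fold.
Codon 9 CAU (His): third position 2-fold.
Codon 10 CGC (Arg): third position 4-fold.
Four-fold degenerate third positions: 5.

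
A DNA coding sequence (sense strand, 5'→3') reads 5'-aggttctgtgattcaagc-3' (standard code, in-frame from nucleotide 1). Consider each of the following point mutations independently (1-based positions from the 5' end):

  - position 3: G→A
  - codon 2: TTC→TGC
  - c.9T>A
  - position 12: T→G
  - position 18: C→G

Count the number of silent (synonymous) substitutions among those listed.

1

Codon 1: AGG (Arg) → AGA (Arg) — synonymous.
Codon 2: TTC (Phe) → TGC (Cys) — missense.
Codon 3: TGT (Cys) → TGA (Stop) — nonsense.
Codon 4: GAT (Asp) → GAG (Glu) — missense.
Codon 6: AGC (Ser) → AGG (Arg) — missense.
Synonymous: 1 of 5.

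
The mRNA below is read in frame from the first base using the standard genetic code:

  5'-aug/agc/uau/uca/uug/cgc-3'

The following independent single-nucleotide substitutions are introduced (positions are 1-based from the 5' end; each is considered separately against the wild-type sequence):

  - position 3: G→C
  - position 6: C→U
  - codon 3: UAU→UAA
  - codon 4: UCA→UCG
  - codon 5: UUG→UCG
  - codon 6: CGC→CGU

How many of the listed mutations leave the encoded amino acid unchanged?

3

Codon 1: AUG (Met) → AUC (Ile) — missense.
Codon 2: AGC (Ser) → AGU (Ser) — synonymous.
Codon 3: UAU (Tyr) → UAA (Stop) — nonsense.
Codon 4: UCA (Ser) → UCG (Ser) — synonymous.
Codon 5: UUG (Leu) → UCG (Ser) — missense.
Codon 6: CGC (Arg) → CGU (Arg) — synonymous.
Synonymous: 3 of 6.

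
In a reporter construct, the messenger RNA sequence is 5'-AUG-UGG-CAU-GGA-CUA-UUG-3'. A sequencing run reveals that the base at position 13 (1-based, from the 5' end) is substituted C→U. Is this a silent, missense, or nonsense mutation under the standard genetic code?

Position 13 falls in codon 5: CUA → Leu.
After the substitution the codon is UUA → Leu.
Both encode Leu, so the change is synonymous.

silent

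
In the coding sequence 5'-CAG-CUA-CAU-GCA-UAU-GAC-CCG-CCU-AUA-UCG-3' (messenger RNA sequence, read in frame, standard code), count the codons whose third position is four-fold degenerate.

5

Codon 1 CAG (Gln): third position 2-fold.
Codon 2 CUA (Leu): third position 4-fold.
Codon 3 CAU (His): third position 2-fold.
Codon 4 GCA (Ala): third position 4-fold.
Codon 5 UAU (Tyr): third position 2-fold.
Codon 6 GAC (Asp): third position 2-fold.
Codon 7 CCG (Pro): third position 4-fold.
Codon 8 CCU (Pro): third position 4-fold.
Codon 9 AUA (Ile): third position 3-fold.
Codon 10 UCG (Ser): third position 4-fold.
Four-fold degenerate third positions: 5.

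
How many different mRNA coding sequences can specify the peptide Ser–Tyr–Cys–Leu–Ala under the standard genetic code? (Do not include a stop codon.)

Ser: 6 codons.
Tyr: 2 codons.
Cys: 2 codons.
Leu: 6 codons.
Ala: 4 codons.
6 × 2 × 2 × 6 × 4 = 576.

576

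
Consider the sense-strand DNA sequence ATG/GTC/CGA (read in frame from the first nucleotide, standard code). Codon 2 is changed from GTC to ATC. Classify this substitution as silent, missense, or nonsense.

missense

Position 4 falls in codon 2: GTC → Val.
After the substitution the codon is ATC → Ile.
Val ≠ Ile, so this is a missense mutation.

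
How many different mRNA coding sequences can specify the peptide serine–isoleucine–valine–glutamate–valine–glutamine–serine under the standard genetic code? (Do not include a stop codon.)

Ser: 6 codons.
Ile: 3 codons.
Val: 4 codons.
Glu: 2 codons.
Val: 4 codons.
Gln: 2 codons.
Ser: 6 codons.
6 × 3 × 4 × 2 × 4 × 2 × 6 = 6912.

6912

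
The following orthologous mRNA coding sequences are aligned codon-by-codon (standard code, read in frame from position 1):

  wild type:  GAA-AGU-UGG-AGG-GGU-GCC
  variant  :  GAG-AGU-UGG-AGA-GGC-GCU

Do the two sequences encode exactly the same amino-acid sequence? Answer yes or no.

Codon 1: GAA Glu / GAG Glu — synonymous.
Codon 2: AGU Ser / AGU Ser — identical.
Codon 3: UGG Trp / UGG Trp — identical.
Codon 4: AGG Arg / AGA Arg — synonymous.
Codon 5: GGU Gly / GGC Gly — synonymous.
Codon 6: GCC Ala / GCU Ala — synonymous.
Nonsynonymous differences: 0 → same protein.

yes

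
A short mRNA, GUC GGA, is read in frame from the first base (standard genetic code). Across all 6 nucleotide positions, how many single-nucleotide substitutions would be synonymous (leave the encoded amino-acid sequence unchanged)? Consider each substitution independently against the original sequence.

Codon 1 (GUC, Val): 3 synonymous substitutions.
Codon 2 (GGA, Gly): 3 synonymous substitutions.
Total: 3 + 3 = 6.

6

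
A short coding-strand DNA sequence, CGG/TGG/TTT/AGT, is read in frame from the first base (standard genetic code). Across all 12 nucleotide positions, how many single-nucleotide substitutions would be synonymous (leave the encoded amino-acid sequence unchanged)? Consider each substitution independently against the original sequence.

Codon 1 (CGG, Arg): 4 synonymous substitutions.
Codon 2 (TGG, Trp): 0 synonymous substitutions.
Codon 3 (TTT, Phe): 1 synonymous substitution.
Codon 4 (AGT, Ser): 1 synonymous substitution.
Total: 4 + 0 + 1 + 1 = 6.

6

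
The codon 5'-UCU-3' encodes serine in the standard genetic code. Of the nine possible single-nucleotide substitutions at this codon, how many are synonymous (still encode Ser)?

Position 1: none → 0 synonymous.
Position 2: none → 0 synonymous.
Position 3: UCC, UCA, UCG → 3 synonymous.
Total: 0 + 0 + 3 = 3.

3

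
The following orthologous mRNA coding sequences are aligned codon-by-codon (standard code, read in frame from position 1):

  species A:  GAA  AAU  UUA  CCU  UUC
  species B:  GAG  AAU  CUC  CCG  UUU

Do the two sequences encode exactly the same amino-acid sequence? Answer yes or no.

yes

Codon 1: GAA Glu / GAG Glu — synonymous.
Codon 2: AAU Asn / AAU Asn — identical.
Codon 3: UUA Leu / CUC Leu — synonymous.
Codon 4: CCU Pro / CCG Pro — synonymous.
Codon 5: UUC Phe / UUU Phe — synonymous.
Nonsynonymous differences: 0 → same protein.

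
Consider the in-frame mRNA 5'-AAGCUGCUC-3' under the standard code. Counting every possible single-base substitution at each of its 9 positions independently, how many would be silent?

8

Codon 1 (AAG, Lys): 1 synonymous substitution.
Codon 2 (CUG, Leu): 4 synonymous substitutions.
Codon 3 (CUC, Leu): 3 synonymous substitutions.
Total: 1 + 4 + 3 = 8.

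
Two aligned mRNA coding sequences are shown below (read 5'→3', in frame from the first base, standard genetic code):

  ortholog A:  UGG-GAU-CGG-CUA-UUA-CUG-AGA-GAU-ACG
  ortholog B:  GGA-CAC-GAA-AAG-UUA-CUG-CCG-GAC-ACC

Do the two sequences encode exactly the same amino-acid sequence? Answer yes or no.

Codon 1: UGG Trp / GGA Gly — nonsynonymous.
Codon 2: GAU Asp / CAC His — nonsynonymous.
Codon 3: CGG Arg / GAA Glu — nonsynonymous.
Codon 4: CUA Leu / AAG Lys — nonsynonymous.
Codon 5: UUA Leu / UUA Leu — identical.
Codon 6: CUG Leu / CUG Leu — identical.
Codon 7: AGA Arg / CCG Pro — nonsynonymous.
Codon 8: GAU Asp / GAC Asp — synonymous.
Codon 9: ACG Thr / ACC Thr — synonymous.
Nonsynonymous differences: 5 → different protein.

no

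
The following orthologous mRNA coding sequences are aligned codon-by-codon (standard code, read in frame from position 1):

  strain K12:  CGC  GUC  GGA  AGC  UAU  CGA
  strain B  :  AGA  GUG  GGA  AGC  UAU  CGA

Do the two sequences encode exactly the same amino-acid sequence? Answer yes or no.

yes

Codon 1: CGC Arg / AGA Arg — synonymous.
Codon 2: GUC Val / GUG Val — synonymous.
Codon 3: GGA Gly / GGA Gly — identical.
Codon 4: AGC Ser / AGC Ser — identical.
Codon 5: UAU Tyr / UAU Tyr — identical.
Codon 6: CGA Arg / CGA Arg — identical.
Nonsynonymous differences: 0 → same protein.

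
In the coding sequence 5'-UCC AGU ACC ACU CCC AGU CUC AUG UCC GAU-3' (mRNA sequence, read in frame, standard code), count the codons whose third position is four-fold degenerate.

Codon 1 UCC (Ser): third position 4-fold.
Codon 2 AGU (Ser): third position 2-fold.
Codon 3 ACC (Thr): third position 4-fold.
Codon 4 ACU (Thr): third position 4-fold.
Codon 5 CCC (Pro): third position 4-fold.
Codon 6 AGU (Ser): third position 2-fold.
Codon 7 CUC (Leu): third position 4-fold.
Codon 8 AUG (Met): third position 1-fold.
Codon 9 UCC (Ser): third position 4-fold.
Codon 10 GAU (Asp): third position 2-fold.
Four-fold degenerate third positions: 6.

6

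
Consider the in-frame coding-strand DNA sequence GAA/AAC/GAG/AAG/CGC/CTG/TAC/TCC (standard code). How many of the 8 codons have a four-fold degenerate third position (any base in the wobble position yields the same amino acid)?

Codon 1 GAA (Glu): third position 2-fold.
Codon 2 AAC (Asn): third position 2-fold.
Codon 3 GAG (Glu): third position 2-fold.
Codon 4 AAG (Lys): third position 2-fold.
Codon 5 CGC (Arg): third position 4-fold.
Codon 6 CTG (Leu): third position 4-fold.
Codon 7 TAC (Tyr): third position 2-fold.
Codon 8 TCC (Ser): third position 4-fold.
Four-fold degenerate third positions: 3.

3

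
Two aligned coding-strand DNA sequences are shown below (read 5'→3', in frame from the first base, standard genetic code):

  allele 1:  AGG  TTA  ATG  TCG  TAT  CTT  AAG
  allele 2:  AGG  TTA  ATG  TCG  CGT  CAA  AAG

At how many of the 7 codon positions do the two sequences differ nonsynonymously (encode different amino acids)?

Codon 1: AGG Arg / AGG Arg — identical.
Codon 2: TTA Leu / TTA Leu — identical.
Codon 3: ATG Met / ATG Met — identical.
Codon 4: TCG Ser / TCG Ser — identical.
Codon 5: TAT Tyr / CGT Arg — nonsynonymous.
Codon 6: CTT Leu / CAA Gln — nonsynonymous.
Codon 7: AAG Lys / AAG Lys — identical.
Nonsynonymous differences: 2.

2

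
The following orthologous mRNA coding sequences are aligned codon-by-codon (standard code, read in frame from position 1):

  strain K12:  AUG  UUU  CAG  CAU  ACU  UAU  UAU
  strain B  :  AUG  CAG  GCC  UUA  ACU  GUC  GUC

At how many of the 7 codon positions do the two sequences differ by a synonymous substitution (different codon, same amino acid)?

0

Codon 1: AUG Met / AUG Met — identical.
Codon 2: UUU Phe / CAG Gln — nonsynonymous.
Codon 3: CAG Gln / GCC Ala — nonsynonymous.
Codon 4: CAU His / UUA Leu — nonsynonymous.
Codon 5: ACU Thr / ACU Thr — identical.
Codon 6: UAU Tyr / GUC Val — nonsynonymous.
Codon 7: UAU Tyr / GUC Val — nonsynonymous.
Synonymous differences: 0.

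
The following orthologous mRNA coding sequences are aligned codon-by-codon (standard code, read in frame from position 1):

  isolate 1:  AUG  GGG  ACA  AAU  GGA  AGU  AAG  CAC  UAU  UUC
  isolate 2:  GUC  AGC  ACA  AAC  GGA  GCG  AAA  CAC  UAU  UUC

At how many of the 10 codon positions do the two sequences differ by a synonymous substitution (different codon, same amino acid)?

Codon 1: AUG Met / GUC Val — nonsynonymous.
Codon 2: GGG Gly / AGC Ser — nonsynonymous.
Codon 3: ACA Thr / ACA Thr — identical.
Codon 4: AAU Asn / AAC Asn — synonymous.
Codon 5: GGA Gly / GGA Gly — identical.
Codon 6: AGU Ser / GCG Ala — nonsynonymous.
Codon 7: AAG Lys / AAA Lys — synonymous.
Codon 8: CAC His / CAC His — identical.
Codon 9: UAU Tyr / UAU Tyr — identical.
Codon 10: UUC Phe / UUC Phe — identical.
Synonymous differences: 2.

2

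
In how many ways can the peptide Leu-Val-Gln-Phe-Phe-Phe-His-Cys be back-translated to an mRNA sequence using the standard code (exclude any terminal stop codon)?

1536

Leu: 6 codons.
Val: 4 codons.
Gln: 2 codons.
Phe: 2 codons.
Phe: 2 codons.
Phe: 2 codons.
His: 2 codons.
Cys: 2 codons.
6 × 4 × 2 × 2 × 2 × 2 × 2 × 2 = 1536.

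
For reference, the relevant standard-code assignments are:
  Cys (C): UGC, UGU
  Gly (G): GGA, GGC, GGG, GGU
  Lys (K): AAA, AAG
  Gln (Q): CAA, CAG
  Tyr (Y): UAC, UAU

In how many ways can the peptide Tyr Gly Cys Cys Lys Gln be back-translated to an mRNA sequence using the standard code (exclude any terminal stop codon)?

128

Tyr: 2 codons.
Gly: 4 codons.
Cys: 2 codons.
Cys: 2 codons.
Lys: 2 codons.
Gln: 2 codons.
2 × 4 × 2 × 2 × 2 × 2 = 128.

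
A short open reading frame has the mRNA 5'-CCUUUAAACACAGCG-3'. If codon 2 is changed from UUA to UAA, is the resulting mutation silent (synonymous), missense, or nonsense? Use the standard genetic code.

Position 5 falls in codon 2: UUA → Leu.
After the substitution the codon is UAA → Stop.
The new codon is a stop codon, so this is a nonsense mutation.

nonsense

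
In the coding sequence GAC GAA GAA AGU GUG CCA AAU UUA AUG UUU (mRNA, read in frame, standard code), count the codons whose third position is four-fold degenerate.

Codon 1 GAC (Asp): third position 2-fold.
Codon 2 GAA (Glu): third position 2-fold.
Codon 3 GAA (Glu): third position 2-fold.
Codon 4 AGU (Ser): third position 2-fold.
Codon 5 GUG (Val): third position 4-fold.
Codon 6 CCA (Pro): third position 4-fold.
Codon 7 AAU (Asn): third position 2-fold.
Codon 8 UUA (Leu): third position 2-fold.
Codon 9 AUG (Met): third position 1-fold.
Codon 10 UUU (Phe): third position 2-fold.
Four-fold degenerate third positions: 2.

2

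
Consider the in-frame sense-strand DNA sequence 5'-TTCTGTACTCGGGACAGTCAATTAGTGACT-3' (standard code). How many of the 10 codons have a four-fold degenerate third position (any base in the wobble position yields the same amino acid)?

Codon 1 TTC (Phe): third position 2-fold.
Codon 2 TGT (Cys): third position 2-fold.
Codon 3 ACT (Thr): third position 4-fold.
Codon 4 CGG (Arg): third position 4-fold.
Codon 5 GAC (Asp): third position 2-fold.
Codon 6 AGT (Ser): third position 2-fold.
Codon 7 CAA (Gln): third position 2-fold.
Codon 8 TTA (Leu): third position 2-fold.
Codon 9 GTG (Val): third position 4-fold.
Codon 10 ACT (Thr): third position 4-fold.
Four-fold degenerate third positions: 4.

4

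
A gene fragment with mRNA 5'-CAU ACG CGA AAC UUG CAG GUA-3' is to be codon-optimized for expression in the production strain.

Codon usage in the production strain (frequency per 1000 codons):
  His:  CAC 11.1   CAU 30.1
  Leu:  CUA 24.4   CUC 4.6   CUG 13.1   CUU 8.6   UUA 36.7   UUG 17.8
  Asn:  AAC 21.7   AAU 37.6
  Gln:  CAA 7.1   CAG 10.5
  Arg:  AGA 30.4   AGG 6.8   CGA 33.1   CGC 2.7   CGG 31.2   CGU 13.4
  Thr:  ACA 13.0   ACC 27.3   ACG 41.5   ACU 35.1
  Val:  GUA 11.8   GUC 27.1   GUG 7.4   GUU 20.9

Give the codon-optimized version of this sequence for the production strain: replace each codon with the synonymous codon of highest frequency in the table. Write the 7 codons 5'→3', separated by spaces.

Codon 1 (His): best is CAU at 30.1.
Codon 2 (Thr): best is ACG at 41.5.
Codon 3 (Arg): best is CGA at 33.1.
Codon 4 (Asn): best is AAU at 37.6.
Codon 5 (Leu): best is UUA at 36.7.
Codon 6 (Gln): best is CAG at 10.5.
Codon 7 (Val): best is GUC at 27.1.

CAU ACG CGA AAU UUA CAG GUC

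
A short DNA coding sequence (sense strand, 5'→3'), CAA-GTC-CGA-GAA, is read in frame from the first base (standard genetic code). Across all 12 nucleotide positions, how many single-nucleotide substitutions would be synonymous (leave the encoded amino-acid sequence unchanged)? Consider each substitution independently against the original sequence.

Codon 1 (CAA, Gln): 1 synonymous substitution.
Codon 2 (GTC, Val): 3 synonymous substitutions.
Codon 3 (CGA, Arg): 4 synonymous substitutions.
Codon 4 (GAA, Glu): 1 synonymous substitution.
Total: 1 + 3 + 4 + 1 = 9.

9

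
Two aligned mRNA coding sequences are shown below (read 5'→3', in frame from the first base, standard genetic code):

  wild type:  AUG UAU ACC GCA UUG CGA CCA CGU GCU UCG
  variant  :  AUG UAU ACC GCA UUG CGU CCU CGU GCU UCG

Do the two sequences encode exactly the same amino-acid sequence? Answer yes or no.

Codon 1: AUG Met / AUG Met — identical.
Codon 2: UAU Tyr / UAU Tyr — identical.
Codon 3: ACC Thr / ACC Thr — identical.
Codon 4: GCA Ala / GCA Ala — identical.
Codon 5: UUG Leu / UUG Leu — identical.
Codon 6: CGA Arg / CGU Arg — synonymous.
Codon 7: CCA Pro / CCU Pro — synonymous.
Codon 8: CGU Arg / CGU Arg — identical.
Codon 9: GCU Ala / GCU Ala — identical.
Codon 10: UCG Ser / UCG Ser — identical.
Nonsynonymous differences: 0 → same protein.

yes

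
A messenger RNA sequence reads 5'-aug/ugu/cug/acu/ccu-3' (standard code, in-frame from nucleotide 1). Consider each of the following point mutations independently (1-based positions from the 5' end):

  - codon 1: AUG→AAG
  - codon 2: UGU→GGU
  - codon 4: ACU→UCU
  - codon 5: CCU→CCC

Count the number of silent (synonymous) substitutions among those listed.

Codon 1: AUG (Met) → AAG (Lys) — missense.
Codon 2: UGU (Cys) → GGU (Gly) — missense.
Codon 4: ACU (Thr) → UCU (Ser) — missense.
Codon 5: CCU (Pro) → CCC (Pro) — synonymous.
Synonymous: 1 of 4.

1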